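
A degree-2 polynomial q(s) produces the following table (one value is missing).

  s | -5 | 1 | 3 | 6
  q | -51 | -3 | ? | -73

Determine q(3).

The 3 known values determine q uniquely (degree ≤ 2).
Evaluate each Lagrange basis at s = 3:
L_0(3) = (2)·(-3)/[(-6)·(-11)] = -1/11
L_1(3) = (8)·(-3)/[(6)·(-5)] = 4/5
L_2(3) = (8)·(2)/[(11)·(5)] = 16/55
Sum: (-51)·(-1/11) + (-3)·(4/5) + (-73)·(16/55) = -19

-19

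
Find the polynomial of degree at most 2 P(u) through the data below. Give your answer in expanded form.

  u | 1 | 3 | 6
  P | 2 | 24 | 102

P(u) = 3u^2 - u

Build the Lagrange basis polynomials:
L_0(u) = (u - 3)(u - 6) / [10] = (1/10)u^2 - (9/10)u + 9/5
L_1(u) = (u - 1)(u - 6) / [-6] = -(1/6)u^2 + (7/6)u - 1
L_2(u) = (u - 1)(u - 3) / [15] = (1/15)u^2 - (4/15)u + 1/5
P(u) = 2·L_0 + 24·L_1 + 102·L_2
  2·L_0(u) = (1/5)u^2 - (9/5)u + 18/5
  24·L_1(u) = -4u^2 + 28u - 24
  102·L_2(u) = (34/5)u^2 - (136/5)u + 102/5
Adding term by term: 3u^2 - u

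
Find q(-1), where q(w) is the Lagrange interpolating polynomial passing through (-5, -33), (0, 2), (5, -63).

Evaluate each Lagrange basis at w = -1:
L_0(-1) = (-1)·(-6)/[(-5)·(-10)] = 3/25
L_1(-1) = (4)·(-6)/[(5)·(-5)] = 24/25
L_2(-1) = (4)·(-1)/[(10)·(5)] = -2/25
Sum: (-33)·(3/25) + 2·(24/25) + (-63)·(-2/25) = 3

3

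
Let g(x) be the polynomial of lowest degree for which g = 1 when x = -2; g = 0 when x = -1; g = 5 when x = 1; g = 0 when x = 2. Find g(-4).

75/2

L_0(-4) = (-3)·(-5)·(-6)/[(-1)·(-3)·(-4)] = 15/2
L_1(-4) = (-2)·(-5)·(-6)/[(1)·(-2)·(-3)] = -10
L_2(-4) = (-2)·(-3)·(-6)/[(3)·(2)·(-1)] = 6
L_3(-4) = (-2)·(-3)·(-5)/[(4)·(3)·(1)] = -5/2
Sum: 1·(15/2) + 0 + 5·(6) + 0 = 75/2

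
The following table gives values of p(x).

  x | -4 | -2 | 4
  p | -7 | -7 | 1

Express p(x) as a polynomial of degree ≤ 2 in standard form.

p(x) = (1/6)x^2 + x - 17/3

Newton's divided differences:
p[-4,-2] = (-7 - (-7)) / (-2 - (-4)) = 0
p[-2,4] = (1 - (-7)) / (4 - (-2)) = 4/3
p[-4,-2,4] = (4/3 - 0) / (4 - (-4)) = 1/6
p(x) = -7 + (1/6)·(x + 4)(x + 2)
Expanding: p(x) = (1/6)x^2 + x - 17/3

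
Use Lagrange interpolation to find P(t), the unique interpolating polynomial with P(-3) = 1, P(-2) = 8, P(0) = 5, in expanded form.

P(t) = -(17/6)t^2 - (43/6)t + 5

L_0(t) = (t + 2)t / [3] = (1/3)t^2 + (2/3)t
L_1(t) = (t + 3)t / [-2] = -(1/2)t^2 - (3/2)t
L_2(t) = (t + 3)(t + 2) / [6] = (1/6)t^2 + (5/6)t + 1
P(t) = 1·L_0 + 8·L_1 + 5·L_2
  1·L_0(t) = (1/3)t^2 + (2/3)t
  8·L_1(t) = -4t^2 - 12t
  5·L_2(t) = (5/6)t^2 + (25/6)t + 5
Adding term by term: -(17/6)t^2 - (43/6)t + 5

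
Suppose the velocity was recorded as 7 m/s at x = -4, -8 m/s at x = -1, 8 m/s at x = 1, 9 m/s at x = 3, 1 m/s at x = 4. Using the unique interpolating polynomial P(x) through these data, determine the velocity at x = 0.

22/35

Using Newton's divided-difference form:
P[-4,-1] = (-8 - 7) / (-1 - (-4)) = -5
P[-1,1] = (8 - (-8)) / (1 - (-1)) = 8
P[1,3] = (9 - 8) / (3 - 1) = 1/2
P[3,4] = (1 - 9) / (4 - 3) = -8
P[-4,-1,1] = (8 - (-5)) / (1 - (-4)) = 13/5
P[-1,1,3] = (1/2 - 8) / (3 - (-1)) = -15/8
P[1,3,4] = (-8 - 1/2) / (4 - 1) = -17/6
P[-4,-1,1,3] = (-15/8 - 13/5) / (3 - (-4)) = -179/280
P[-1,1,3,4] = (-17/6 - (-15/8)) / (4 - (-1)) = -23/120
P[-4,-1,1,3,4] = (-23/120 - (-179/280)) / (4 - (-4)) = 47/840
P(0) = 7 + (-5)·(4) + (13/5)·(4)·(1) + (-179/280)·(4)·(1)·(-1) + (47/840)·(4)·(1)·(-1)·(-3) = 22/35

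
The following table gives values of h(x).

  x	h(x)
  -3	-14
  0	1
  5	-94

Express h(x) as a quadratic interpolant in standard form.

Build the Lagrange basis polynomials:
L_0(x) = x(x - 5) / [24] = (1/24)x^2 - (5/24)x
L_1(x) = (x + 3)(x - 5) / [-15] = -(1/15)x^2 + (2/15)x + 1
L_2(x) = (x + 3)x / [40] = (1/40)x^2 + (3/40)x
h(x) = (-14)·L_0 + 1·L_1 + (-94)·L_2
  (-14)·L_0(x) = -(7/12)x^2 + (35/12)x
  1·L_1(x) = -(1/15)x^2 + (2/15)x + 1
  (-94)·L_2(x) = -(47/20)x^2 - (141/20)x
Adding term by term: -3x^2 - 4x + 1

h(x) = -3x^2 - 4x + 1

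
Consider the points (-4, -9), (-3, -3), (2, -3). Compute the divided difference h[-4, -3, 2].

h[-4,-3] = (-3 - (-9)) / (-3 - (-4)) = 6
h[-3,2] = (-3 - (-3)) / (2 - (-3)) = 0
h[-4,-3,2] = (0 - 6) / (2 - (-4)) = -1

-1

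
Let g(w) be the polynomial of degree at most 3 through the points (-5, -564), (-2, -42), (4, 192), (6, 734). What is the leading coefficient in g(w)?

The leading coefficient equals the top divided difference g[-5,-2,4,6].
g[-5,-2] = (-42 - (-564)) / (-2 - (-5)) = 174
g[-2,4] = (192 - (-42)) / (4 - (-2)) = 39
g[4,6] = (734 - 192) / (6 - 4) = 271
g[-5,-2,4] = (39 - 174) / (4 - (-5)) = -15
g[-2,4,6] = (271 - 39) / (6 - (-2)) = 29
g[-5,-2,4,6] = (29 - (-15)) / (6 - (-5)) = 4

4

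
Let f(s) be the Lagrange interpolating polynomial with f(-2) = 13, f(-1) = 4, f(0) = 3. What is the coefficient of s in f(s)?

Build the Lagrange basis polynomials:
L_0(s) = (s + 1)s / [2] = (1/2)s^2 + (1/2)s
L_1(s) = (s + 2)s / [-1] = -s^2 - 2s
L_2(s) = (s + 2)(s + 1) / [2] = (1/2)s^2 + (3/2)s + 1
f(s) = 13·L_0 + 4·L_1 + 3·L_2
Only the coefficient of s is needed; take it from each L_i and combine:
13·(1/2) + 4·(-2) + 3·(3/2) = 3

3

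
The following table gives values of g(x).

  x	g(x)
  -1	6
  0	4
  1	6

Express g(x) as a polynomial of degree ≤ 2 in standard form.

g(x) = 2x^2 + 4

Build the Lagrange basis polynomials:
L_0(x) = x(x - 1) / [2] = (1/2)x^2 - (1/2)x
L_1(x) = (x + 1)(x - 1) / [-1] = -x^2 + 1
L_2(x) = (x + 1)x / [2] = (1/2)x^2 + (1/2)x
g(x) = 6·L_0 + 4·L_1 + 6·L_2
  6·L_0(x) = 3x^2 - 3x
  4·L_1(x) = -4x^2 + 4
  6·L_2(x) = 3x^2 + 3x
Adding term by term: 2x^2 + 4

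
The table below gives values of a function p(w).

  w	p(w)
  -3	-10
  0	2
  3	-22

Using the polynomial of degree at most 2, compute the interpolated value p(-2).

-2

Using Newton's divided-difference form:
p[-3,0] = (2 - (-10)) / (0 - (-3)) = 4
p[0,3] = (-22 - 2) / (3 - 0) = -8
p[-3,0,3] = (-8 - 4) / (3 - (-3)) = -2
p(-2) = -10 + 4·(1) + (-2)·(1)·(-2) = -2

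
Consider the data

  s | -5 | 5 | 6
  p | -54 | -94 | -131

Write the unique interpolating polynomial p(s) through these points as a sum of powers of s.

p(s) = -3s^2 - 4s + 1

L_0(s) = (s - 5)(s - 6) / [110] = (1/110)s^2 - (1/10)s + 3/11
L_1(s) = (s + 5)(s - 6) / [-10] = -(1/10)s^2 + (1/10)s + 3
L_2(s) = (s + 5)(s - 5) / [11] = (1/11)s^2 - 25/11
p(s) = (-54)·L_0 + (-94)·L_1 + (-131)·L_2
  (-54)·L_0(s) = -(27/55)s^2 + (27/5)s - 162/11
  (-94)·L_1(s) = (47/5)s^2 - (47/5)s - 282
  (-131)·L_2(s) = -(131/11)s^2 + 3275/11
Adding term by term: -3s^2 - 4s + 1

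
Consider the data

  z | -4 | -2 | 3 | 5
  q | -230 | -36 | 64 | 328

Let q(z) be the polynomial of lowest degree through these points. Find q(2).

16

Using Newton's divided-difference form:
q[-4,-2] = (-36 - (-230)) / (-2 - (-4)) = 97
q[-2,3] = (64 - (-36)) / (3 - (-2)) = 20
q[3,5] = (328 - 64) / (5 - 3) = 132
q[-4,-2,3] = (20 - 97) / (3 - (-4)) = -11
q[-2,3,5] = (132 - 20) / (5 - (-2)) = 16
q[-4,-2,3,5] = (16 - (-11)) / (5 - (-4)) = 3
q(2) = -230 + 97·(6) + (-11)·(6)·(4) + 3·(6)·(4)·(-1) = 16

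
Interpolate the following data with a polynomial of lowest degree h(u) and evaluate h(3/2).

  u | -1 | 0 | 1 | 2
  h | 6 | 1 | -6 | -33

Evaluate each Lagrange basis at u = 3/2:
L_0(3/2) = (3/2)·(1/2)·(-1/2)/[(-1)·(-2)·(-3)] = 1/16
L_1(3/2) = (5/2)·(1/2)·(-1/2)/[(1)·(-1)·(-2)] = -5/16
L_2(3/2) = (5/2)·(3/2)·(-1/2)/[(2)·(1)·(-1)] = 15/16
L_3(3/2) = (5/2)·(3/2)·(1/2)/[(3)·(2)·(1)] = 5/16
Sum: 6·(1/16) + 1·(-5/16) + (-6)·(15/16) + (-33)·(5/16) = -127/8

-127/8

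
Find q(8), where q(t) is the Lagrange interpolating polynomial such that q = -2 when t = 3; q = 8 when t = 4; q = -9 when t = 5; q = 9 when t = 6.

Evaluate each Lagrange basis at t = 8:
L_0(8) = (4)·(3)·(2)/[(-1)·(-2)·(-3)] = -4
L_1(8) = (5)·(3)·(2)/[(1)·(-1)·(-2)] = 15
L_2(8) = (5)·(4)·(2)/[(2)·(1)·(-1)] = -20
L_3(8) = (5)·(4)·(3)/[(3)·(2)·(1)] = 10
Sum: (-2)·(-4) + 8·(15) + (-9)·(-20) + 9·(10) = 398

398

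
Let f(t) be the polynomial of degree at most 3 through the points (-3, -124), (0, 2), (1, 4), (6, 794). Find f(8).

1922

Using Newton's divided-difference form:
f[-3,0] = (2 - (-124)) / (0 - (-3)) = 42
f[0,1] = (4 - 2) / (1 - 0) = 2
f[1,6] = (794 - 4) / (6 - 1) = 158
f[-3,0,1] = (2 - 42) / (1 - (-3)) = -10
f[0,1,6] = (158 - 2) / (6 - 0) = 26
f[-3,0,1,6] = (26 - (-10)) / (6 - (-3)) = 4
f(8) = -124 + 42·(11) + (-10)·(11)·(8) + 4·(11)·(8)·(7) = 1922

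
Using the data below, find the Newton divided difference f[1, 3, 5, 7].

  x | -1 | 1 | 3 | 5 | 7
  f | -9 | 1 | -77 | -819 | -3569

-28

f[1,3] = (-77 - 1) / (3 - 1) = -39
f[3,5] = (-819 - (-77)) / (5 - 3) = -371
f[5,7] = (-3569 - (-819)) / (7 - 5) = -1375
f[1,3,5] = (-371 - (-39)) / (5 - 1) = -83
f[3,5,7] = (-1375 - (-371)) / (7 - 3) = -251
f[1,3,5,7] = (-251 - (-83)) / (7 - 1) = -28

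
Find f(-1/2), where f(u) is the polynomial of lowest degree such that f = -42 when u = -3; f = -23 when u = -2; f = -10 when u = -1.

Evaluate each Lagrange basis at u = -1/2:
L_0(-1/2) = (3/2)·(1/2)/[(-1)·(-2)] = 3/8
L_1(-1/2) = (5/2)·(1/2)/[(1)·(-1)] = -5/4
L_2(-1/2) = (5/2)·(3/2)/[(2)·(1)] = 15/8
Sum: (-42)·(3/8) + (-23)·(-5/4) + (-10)·(15/8) = -23/4

-23/4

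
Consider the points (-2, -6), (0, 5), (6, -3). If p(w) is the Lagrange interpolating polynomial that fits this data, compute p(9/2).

L_0(9/2) = (9/2)·(-3/2)/[(-2)·(-8)] = -27/64
L_1(9/2) = (13/2)·(-3/2)/[(2)·(-6)] = 13/16
L_2(9/2) = (13/2)·(9/2)/[(8)·(6)] = 39/64
Sum: (-6)·(-27/64) + 5·(13/16) + (-3)·(39/64) = 305/64

305/64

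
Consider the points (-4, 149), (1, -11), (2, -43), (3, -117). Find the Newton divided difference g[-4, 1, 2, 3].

g[-4,1] = (-11 - 149) / (1 - (-4)) = -32
g[1,2] = (-43 - (-11)) / (2 - 1) = -32
g[2,3] = (-117 - (-43)) / (3 - 2) = -74
g[-4,1,2] = (-32 - (-32)) / (2 - (-4)) = 0
g[1,2,3] = (-74 - (-32)) / (3 - 1) = -21
g[-4,1,2,3] = (-21 - 0) / (3 - (-4)) = -3

-3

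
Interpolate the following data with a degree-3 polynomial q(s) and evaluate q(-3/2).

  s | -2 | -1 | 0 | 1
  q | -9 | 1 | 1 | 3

-2

Evaluate each Lagrange basis at s = -3/2:
L_0(-3/2) = (-1/2)·(-3/2)·(-5/2)/[(-1)·(-2)·(-3)] = 5/16
L_1(-3/2) = (1/2)·(-3/2)·(-5/2)/[(1)·(-1)·(-2)] = 15/16
L_2(-3/2) = (1/2)·(-1/2)·(-5/2)/[(2)·(1)·(-1)] = -5/16
L_3(-3/2) = (1/2)·(-1/2)·(-3/2)/[(3)·(2)·(1)] = 1/16
Sum: (-9)·(5/16) + 1·(15/16) + 1·(-5/16) + 3·(1/16) = -2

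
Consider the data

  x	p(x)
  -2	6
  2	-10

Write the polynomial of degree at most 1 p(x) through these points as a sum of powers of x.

Build the Lagrange basis polynomials:
L_0(x) = (x - 2) / [-4] = -(1/4)x + 1/2
L_1(x) = (x + 2) / [4] = (1/4)x + 1/2
p(x) = 6·L_0 + (-10)·L_1
  6·L_0(x) = -(3/2)x + 3
  (-10)·L_1(x) = -(5/2)x - 5
Adding term by term: -4x - 2

p(x) = -4x - 2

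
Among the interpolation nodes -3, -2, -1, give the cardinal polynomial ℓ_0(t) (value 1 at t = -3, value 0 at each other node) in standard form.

ℓ_0(t) = (t + 2)(t + 1) / [(-1)·(-2)]
       = (t^2 + 3t + 2) / (2)

ℓ_0(t) = (1/2)t^2 + (3/2)t + 1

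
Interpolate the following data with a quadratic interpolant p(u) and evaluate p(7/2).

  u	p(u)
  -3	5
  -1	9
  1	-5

L_0(7/2) = (9/2)·(5/2)/[(-2)·(-4)] = 45/32
L_1(7/2) = (13/2)·(5/2)/[(2)·(-2)] = -65/16
L_2(7/2) = (13/2)·(9/2)/[(4)·(2)] = 117/32
Sum: 5·(45/32) + 9·(-65/16) + (-5)·(117/32) = -765/16

-765/16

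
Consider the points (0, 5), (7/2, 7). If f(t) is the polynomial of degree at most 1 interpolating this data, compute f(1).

L_0(1) = (-5/2)/[(-7/2)] = 5/7
L_1(1) = (1)/[(7/2)] = 2/7
Sum: 5·(5/7) + 7·(2/7) = 39/7

39/7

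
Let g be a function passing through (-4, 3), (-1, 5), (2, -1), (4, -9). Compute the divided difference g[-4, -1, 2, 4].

g[-4,-1] = (5 - 3) / (-1 - (-4)) = 2/3
g[-1,2] = (-1 - 5) / (2 - (-1)) = -2
g[2,4] = (-9 - (-1)) / (4 - 2) = -4
g[-4,-1,2] = (-2 - 2/3) / (2 - (-4)) = -4/9
g[-1,2,4] = (-4 - (-2)) / (4 - (-1)) = -2/5
g[-4,-1,2,4] = (-2/5 - (-4/9)) / (4 - (-4)) = 1/180

1/180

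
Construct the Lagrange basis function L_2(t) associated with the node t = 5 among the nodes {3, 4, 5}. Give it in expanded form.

L_2(t) = (t - 3)(t - 4) / [(2)·(1)]
       = (t^2 - 7t + 12) / (2)

L_2(t) = (1/2)t^2 - (7/2)t + 6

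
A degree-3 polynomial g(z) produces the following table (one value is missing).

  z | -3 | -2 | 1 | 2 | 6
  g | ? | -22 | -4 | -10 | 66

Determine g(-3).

The 4 known values determine g uniquely (degree ≤ 3).
L_0(-3) = (-4)·(-5)·(-9)/[(-3)·(-4)·(-8)] = 15/8
L_1(-3) = (-1)·(-5)·(-9)/[(3)·(-1)·(-5)] = -3
L_2(-3) = (-1)·(-4)·(-9)/[(4)·(1)·(-4)] = 9/4
L_3(-3) = (-1)·(-4)·(-5)/[(8)·(5)·(4)] = -1/8
Sum: (-22)·(15/8) + (-4)·(-3) + (-10)·(9/4) + 66·(-1/8) = -60

-60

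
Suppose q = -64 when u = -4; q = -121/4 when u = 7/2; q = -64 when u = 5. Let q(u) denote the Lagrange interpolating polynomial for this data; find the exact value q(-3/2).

Evaluate each Lagrange basis at u = -3/2:
L_0(-3/2) = (-5)·(-13/2)/[(-15/2)·(-9)] = 13/27
L_1(-3/2) = (5/2)·(-13/2)/[(15/2)·(-3/2)] = 13/9
L_2(-3/2) = (5/2)·(-5)/[(9)·(3/2)] = -25/27
Sum: (-64)·(13/27) + (-121/4)·(13/9) + (-64)·(-25/27) = -61/4

-61/4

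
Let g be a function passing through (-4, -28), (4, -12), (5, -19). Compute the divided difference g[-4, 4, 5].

-1

g[-4,4] = (-12 - (-28)) / (4 - (-4)) = 2
g[4,5] = (-19 - (-12)) / (5 - 4) = -7
g[-4,4,5] = (-7 - 2) / (5 - (-4)) = -1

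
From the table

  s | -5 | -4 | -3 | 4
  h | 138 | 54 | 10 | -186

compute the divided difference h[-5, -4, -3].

h[-5,-4] = (54 - 138) / (-4 - (-5)) = -84
h[-4,-3] = (10 - 54) / (-3 - (-4)) = -44
h[-5,-4,-3] = (-44 - (-84)) / (-3 - (-5)) = 20

20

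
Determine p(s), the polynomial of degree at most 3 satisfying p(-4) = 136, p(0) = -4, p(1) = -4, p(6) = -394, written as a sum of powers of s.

p(s) = -2s^3 + s^2 + s - 4

Build the Lagrange basis polynomials:
L_0(s) = s(s - 1)(s - 6) / [-200] = -(1/200)s^3 + (7/200)s^2 - (3/100)s
L_1(s) = (s + 4)(s - 1)(s - 6) / [24] = (1/24)s^3 - (1/8)s^2 - (11/12)s + 1
L_2(s) = (s + 4)s(s - 6) / [-25] = -(1/25)s^3 + (2/25)s^2 + (24/25)s
L_3(s) = (s + 4)s(s - 1) / [300] = (1/300)s^3 + (1/100)s^2 - (1/75)s
p(s) = 136·L_0 + (-4)·L_1 + (-4)·L_2 + (-394)·L_3
  136·L_0(s) = -(17/25)s^3 + (119/25)s^2 - (102/25)s
  (-4)·L_1(s) = -(1/6)s^3 + (1/2)s^2 + (11/3)s - 4
  (-4)·L_2(s) = (4/25)s^3 - (8/25)s^2 - (96/25)s
  (-394)·L_3(s) = -(197/150)s^3 - (197/50)s^2 + (394/75)s
Adding term by term: -2s^3 + s^2 + s - 4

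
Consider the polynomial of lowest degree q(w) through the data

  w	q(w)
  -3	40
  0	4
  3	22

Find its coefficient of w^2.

Build the Lagrange basis polynomials:
L_0(w) = w(w - 3) / [18] = (1/18)w^2 - (1/6)w
L_1(w) = (w + 3)(w - 3) / [-9] = -(1/9)w^2 + 1
L_2(w) = (w + 3)w / [18] = (1/18)w^2 + (1/6)w
q(w) = 40·L_0 + 4·L_1 + 22·L_2
Only the coefficient of w^2 is needed; take it from each L_i and combine:
40·(1/18) + 4·(-1/9) + 22·(1/18) = 3

3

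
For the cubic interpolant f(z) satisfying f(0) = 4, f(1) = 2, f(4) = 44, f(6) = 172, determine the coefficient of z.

Build the Lagrange basis polynomials:
L_0(z) = (z - 1)(z - 4)(z - 6) / [-24] = -(1/24)z^3 + (11/24)z^2 - (17/12)z + 1
L_1(z) = z(z - 4)(z - 6) / [15] = (1/15)z^3 - (2/3)z^2 + (8/5)z
L_2(z) = z(z - 1)(z - 6) / [-24] = -(1/24)z^3 + (7/24)z^2 - (1/4)z
L_3(z) = z(z - 1)(z - 4) / [60] = (1/60)z^3 - (1/12)z^2 + (1/15)z
f(z) = 4·L_0 + 2·L_1 + 44·L_2 + 172·L_3
Only the coefficient of z is needed; take it from each L_i and combine:
4·(-17/12) + 2·(8/5) + 44·(-1/4) + 172·(1/15) = -2

-2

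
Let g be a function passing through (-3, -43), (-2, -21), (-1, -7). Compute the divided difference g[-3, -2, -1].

g[-3,-2] = (-21 - (-43)) / (-2 - (-3)) = 22
g[-2,-1] = (-7 - (-21)) / (-1 - (-2)) = 14
g[-3,-2,-1] = (14 - 22) / (-1 - (-3)) = -4

-4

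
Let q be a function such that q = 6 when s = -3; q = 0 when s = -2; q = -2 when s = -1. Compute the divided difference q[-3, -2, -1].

2

q[-3,-2] = (0 - 6) / (-2 - (-3)) = -6
q[-2,-1] = (-2 - 0) / (-1 - (-2)) = -2
q[-3,-2,-1] = (-2 - (-6)) / (-1 - (-3)) = 2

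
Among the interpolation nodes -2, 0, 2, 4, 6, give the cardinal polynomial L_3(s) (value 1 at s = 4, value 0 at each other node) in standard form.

L_3(s) = (s + 2)s(s - 2)(s - 6) / [(6)·(4)·(2)·(-2)]
       = (s^4 - 6s^3 - 4s^2 + 24s) / (-96)

L_3(s) = -(1/96)s^4 + (1/16)s^3 + (1/24)s^2 - (1/4)s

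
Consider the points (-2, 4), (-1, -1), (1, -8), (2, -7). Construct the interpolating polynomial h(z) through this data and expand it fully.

Newton's divided differences:
h[-2,-1] = (-1 - 4) / (-1 - (-2)) = -5
h[-1,1] = (-8 - (-1)) / (1 - (-1)) = -7/2
h[1,2] = (-7 - (-8)) / (2 - 1) = 1
h[-2,-1,1] = (-7/2 - (-5)) / (1 - (-2)) = 1/2
h[-1,1,2] = (1 - (-7/2)) / (2 - (-1)) = 3/2
h[-2,-1,1,2] = (3/2 - 1/2) / (2 - (-2)) = 1/4
h(z) = 4 + (-5)·(z + 2) + (1/2)·(z + 2)(z + 1) + (1/4)·(z + 2)(z + 1)(z - 1)
Expanding: h(z) = (1/4)z^3 + z^2 - (15/4)z - 11/2

h(z) = (1/4)z^3 + z^2 - (15/4)z - 11/2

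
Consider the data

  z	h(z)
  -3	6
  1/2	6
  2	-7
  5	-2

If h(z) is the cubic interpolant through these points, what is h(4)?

-1591/135

Using Newton's divided-difference form:
h[-3,1/2] = (6 - 6) / (1/2 - (-3)) = 0
h[1/2,2] = (-7 - 6) / (2 - 1/2) = -26/3
h[2,5] = (-2 - (-7)) / (5 - 2) = 5/3
h[-3,1/2,2] = (-26/3 - 0) / (2 - (-3)) = -26/15
h[1/2,2,5] = (5/3 - (-26/3)) / (5 - 1/2) = 62/27
h[-3,1/2,2,5] = (62/27 - (-26/15)) / (5 - (-3)) = 68/135
h(4) = 6 + 0·(7) + (-26/15)·(7)·(7/2) + (68/135)·(7)·(7/2)·(2) = -1591/135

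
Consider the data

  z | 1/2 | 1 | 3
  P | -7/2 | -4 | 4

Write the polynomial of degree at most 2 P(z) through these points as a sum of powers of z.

P(z) = 2z^2 - 4z - 2

Build the Lagrange basis polynomials:
L_0(z) = (z - 1)(z - 3) / [5/4] = (4/5)z^2 - (16/5)z + 12/5
L_1(z) = (z - 1/2)(z - 3) / [-1] = -z^2 + (7/2)z - 3/2
L_2(z) = (z - 1/2)(z - 1) / [5] = (1/5)z^2 - (3/10)z + 1/10
P(z) = (-7/2)·L_0 + (-4)·L_1 + 4·L_2
  (-7/2)·L_0(z) = -(14/5)z^2 + (56/5)z - 42/5
  (-4)·L_1(z) = 4z^2 - 14z + 6
  4·L_2(z) = (4/5)z^2 - (6/5)z + 2/5
Adding term by term: 2z^2 - 4z - 2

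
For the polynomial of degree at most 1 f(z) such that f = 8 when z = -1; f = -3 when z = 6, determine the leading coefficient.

L_0(z) = (z - 6) / [-7] = -(1/7)z + 6/7
L_1(z) = (z + 1) / [7] = (1/7)z + 1/7
f(z) = 8·L_0 + (-3)·L_1
Only the coefficient of z is needed; take it from each L_i and combine:
8·(-1/7) + (-3)·(1/7) = -11/7

-11/7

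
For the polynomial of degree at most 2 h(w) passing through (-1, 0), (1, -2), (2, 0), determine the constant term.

L_0(w) = (w - 1)(w - 2) / [6] = (1/6)w^2 - (1/2)w + 1/3
L_1(w) = (w + 1)(w - 2) / [-2] = -(1/2)w^2 + (1/2)w + 1
L_2(w) = (w + 1)(w - 1) / [3] = (1/3)w^2 - 1/3
h(w) = 0·L_0 + (-2)·L_1 + 0·L_2
Only the constant term is needed; take it from each L_i and combine:
0·(1/3) + (-2)·(1) + 0·(-1/3) = -2

-2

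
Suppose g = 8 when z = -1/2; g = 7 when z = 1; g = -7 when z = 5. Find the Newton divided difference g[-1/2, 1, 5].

-17/33

g[-1/2,1] = (7 - 8) / (1 - (-1/2)) = -2/3
g[1,5] = (-7 - 7) / (5 - 1) = -7/2
g[-1/2,1,5] = (-7/2 - (-2/3)) / (5 - (-1/2)) = -17/33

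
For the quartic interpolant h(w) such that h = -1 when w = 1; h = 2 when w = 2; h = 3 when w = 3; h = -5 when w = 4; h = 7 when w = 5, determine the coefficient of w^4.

The leading coefficient equals the top divided difference h[1,2,3,4,5].
h[1,2] = (2 - (-1)) / (2 - 1) = 3
h[2,3] = (3 - 2) / (3 - 2) = 1
h[3,4] = (-5 - 3) / (4 - 3) = -8
h[4,5] = (7 - (-5)) / (5 - 4) = 12
h[1,2,3] = (1 - 3) / (3 - 1) = -1
h[2,3,4] = (-8 - 1) / (4 - 2) = -9/2
h[3,4,5] = (12 - (-8)) / (5 - 3) = 10
h[1,2,3,4] = (-9/2 - (-1)) / (4 - 1) = -7/6
h[2,3,4,5] = (10 - (-9/2)) / (5 - 2) = 29/6
h[1,2,3,4,5] = (29/6 - (-7/6)) / (5 - 1) = 3/2

3/2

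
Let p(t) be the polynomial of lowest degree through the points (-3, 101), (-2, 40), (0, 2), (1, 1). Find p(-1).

Evaluate each Lagrange basis at t = -1:
L_0(-1) = (1)·(-1)·(-2)/[(-1)·(-3)·(-4)] = -1/6
L_1(-1) = (2)·(-1)·(-2)/[(1)·(-2)·(-3)] = 2/3
L_2(-1) = (2)·(1)·(-2)/[(3)·(2)·(-1)] = 2/3
L_3(-1) = (2)·(1)·(-1)/[(4)·(3)·(1)] = -1/6
Sum: 101·(-1/6) + 40·(2/3) + 2·(2/3) + 1·(-1/6) = 11

11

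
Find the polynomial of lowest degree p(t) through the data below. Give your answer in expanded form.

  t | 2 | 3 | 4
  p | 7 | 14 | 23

p(t) = t^2 + 2t - 1

L_0(t) = (t - 3)(t - 4) / [2] = (1/2)t^2 - (7/2)t + 6
L_1(t) = (t - 2)(t - 4) / [-1] = -t^2 + 6t - 8
L_2(t) = (t - 2)(t - 3) / [2] = (1/2)t^2 - (5/2)t + 3
p(t) = 7·L_0 + 14·L_1 + 23·L_2
  7·L_0(t) = (7/2)t^2 - (49/2)t + 42
  14·L_1(t) = -14t^2 + 84t - 112
  23·L_2(t) = (23/2)t^2 - (115/2)t + 69
Adding term by term: t^2 + 2t - 1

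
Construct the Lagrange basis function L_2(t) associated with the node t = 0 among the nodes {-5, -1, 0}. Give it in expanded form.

L_2(t) = (1/5)t^2 + (6/5)t + 1

L_2(t) = (t + 5)(t + 1) / [(5)·(1)]
       = (t^2 + 6t + 5) / (5)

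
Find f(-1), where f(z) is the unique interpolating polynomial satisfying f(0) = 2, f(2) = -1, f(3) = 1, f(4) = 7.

9/2

Evaluate each Lagrange basis at z = -1:
L_0(-1) = (-3)·(-4)·(-5)/[(-2)·(-3)·(-4)] = 5/2
L_1(-1) = (-1)·(-4)·(-5)/[(2)·(-1)·(-2)] = -5
L_2(-1) = (-1)·(-3)·(-5)/[(3)·(1)·(-1)] = 5
L_3(-1) = (-1)·(-3)·(-4)/[(4)·(2)·(1)] = -3/2
Sum: 2·(5/2) + (-1)·(-5) + 1·(5) + 7·(-3/2) = 9/2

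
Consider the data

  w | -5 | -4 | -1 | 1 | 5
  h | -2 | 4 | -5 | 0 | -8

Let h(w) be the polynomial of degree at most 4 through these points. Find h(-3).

92/45

L_0(-3) = (1)·(-2)·(-4)·(-8)/[(-1)·(-4)·(-6)·(-10)] = -4/15
L_1(-3) = (2)·(-2)·(-4)·(-8)/[(1)·(-3)·(-5)·(-9)] = 128/135
L_2(-3) = (2)·(1)·(-4)·(-8)/[(4)·(3)·(-2)·(-6)] = 4/9
L_3(-3) = (2)·(1)·(-2)·(-8)/[(6)·(5)·(2)·(-4)] = -2/15
L_4(-3) = (2)·(1)·(-2)·(-4)/[(10)·(9)·(6)·(4)] = 1/135
Sum: (-2)·(-4/15) + 4·(128/135) + (-5)·(4/9) + 0 + (-8)·(1/135) = 92/45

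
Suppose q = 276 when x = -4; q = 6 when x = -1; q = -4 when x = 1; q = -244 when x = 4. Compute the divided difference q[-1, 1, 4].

-15

q[-1,1] = (-4 - 6) / (1 - (-1)) = -5
q[1,4] = (-244 - (-4)) / (4 - 1) = -80
q[-1,1,4] = (-80 - (-5)) / (4 - (-1)) = -15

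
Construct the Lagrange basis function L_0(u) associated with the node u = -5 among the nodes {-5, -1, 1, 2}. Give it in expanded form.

L_0(u) = (u + 1)(u - 1)(u - 2) / [(-4)·(-6)·(-7)]
       = (u^3 - 2u^2 - u + 2) / (-168)

L_0(u) = -(1/168)u^3 + (1/84)u^2 + (1/168)u - 1/84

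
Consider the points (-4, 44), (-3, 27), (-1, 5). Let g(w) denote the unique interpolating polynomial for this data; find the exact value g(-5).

65

Evaluate each Lagrange basis at w = -5:
L_0(-5) = (-2)·(-4)/[(-1)·(-3)] = 8/3
L_1(-5) = (-1)·(-4)/[(1)·(-2)] = -2
L_2(-5) = (-1)·(-2)/[(3)·(2)] = 1/3
Sum: 44·(8/3) + 27·(-2) + 5·(1/3) = 65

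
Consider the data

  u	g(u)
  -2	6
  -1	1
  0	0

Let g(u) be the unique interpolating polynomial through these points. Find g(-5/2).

10

Using Newton's divided-difference form:
g[-2,-1] = (1 - 6) / (-1 - (-2)) = -5
g[-1,0] = (0 - 1) / (0 - (-1)) = -1
g[-2,-1,0] = (-1 - (-5)) / (0 - (-2)) = 2
g(-5/2) = 6 + (-5)·(-1/2) + 2·(-1/2)·(-3/2) = 10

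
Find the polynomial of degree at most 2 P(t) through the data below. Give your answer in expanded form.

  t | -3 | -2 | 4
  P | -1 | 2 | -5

P(t) = -(25/42)t^2 + (1/42)t + 31/7

Newton's divided differences:
P[-3,-2] = (2 - (-1)) / (-2 - (-3)) = 3
P[-2,4] = (-5 - 2) / (4 - (-2)) = -7/6
P[-3,-2,4] = (-7/6 - 3) / (4 - (-3)) = -25/42
P(t) = -1 + 3·(t + 3) + (-25/42)·(t + 3)(t + 2)
Expanding: P(t) = -(25/42)t^2 + (1/42)t + 31/7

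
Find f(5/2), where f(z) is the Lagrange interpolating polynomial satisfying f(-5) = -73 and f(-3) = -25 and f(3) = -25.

Evaluate each Lagrange basis at z = 5/2:
L_0(5/2) = (11/2)·(-1/2)/[(-2)·(-8)] = -11/64
L_1(5/2) = (15/2)·(-1/2)/[(2)·(-6)] = 5/16
L_2(5/2) = (15/2)·(11/2)/[(8)·(6)] = 55/64
Sum: (-73)·(-11/64) + (-25)·(5/16) + (-25)·(55/64) = -67/4

-67/4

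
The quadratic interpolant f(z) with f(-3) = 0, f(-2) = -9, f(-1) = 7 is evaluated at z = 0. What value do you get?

48

L_0(0) = (2)·(1)/[(-1)·(-2)] = 1
L_1(0) = (3)·(1)/[(1)·(-1)] = -3
L_2(0) = (3)·(2)/[(2)·(1)] = 3
Sum: 0 + (-9)·(-3) + 7·(3) = 48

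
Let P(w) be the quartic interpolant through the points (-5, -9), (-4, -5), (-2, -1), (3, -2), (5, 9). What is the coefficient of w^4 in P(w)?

Build the Lagrange basis polynomials:
L_0(w) = (w + 4)(w + 2)(w - 3)(w - 5) / [240] = (1/240)w^4 - (1/120)w^3 - (5/48)w^2 + (13/120)w + 1/2
L_1(w) = (w + 5)(w + 2)(w - 3)(w - 5) / [-126] = -(1/126)w^4 + (1/126)w^3 + (31/126)w^2 - (25/126)w - 25/21
L_2(w) = (w + 5)(w + 4)(w - 3)(w - 5) / [210] = (1/210)w^4 + (1/210)w^3 - (37/210)w^2 - (5/42)w + 10/7
L_3(w) = (w + 5)(w + 4)(w + 2)(w - 5) / [-560] = -(1/560)w^4 - (3/280)w^3 + (17/560)w^2 + (15/56)w + 5/14
L_4(w) = (w + 5)(w + 4)(w + 2)(w - 3) / [1260] = (1/1260)w^4 + (2/315)w^3 + (1/252)w^2 - (37/630)w - 2/21
P(w) = (-9)·L_0 + (-5)·L_1 + (-1)·L_2 + (-2)·L_3 + 9·L_4
Only the coefficient of w^4 is needed; take it from each L_i and combine:
(-9)·(1/240) + (-5)·(-1/126) + (-1)·(1/210) + (-2)·(-1/560) + 9·(1/1260) = 41/5040

41/5040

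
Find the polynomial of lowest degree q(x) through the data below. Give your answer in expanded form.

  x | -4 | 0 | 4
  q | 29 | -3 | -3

Build the Lagrange basis polynomials:
L_0(x) = x(x - 4) / [32] = (1/32)x^2 - (1/8)x
L_1(x) = (x + 4)(x - 4) / [-16] = -(1/16)x^2 + 1
L_2(x) = (x + 4)x / [32] = (1/32)x^2 + (1/8)x
q(x) = 29·L_0 + (-3)·L_1 + (-3)·L_2
  29·L_0(x) = (29/32)x^2 - (29/8)x
  (-3)·L_1(x) = (3/16)x^2 - 3
  (-3)·L_2(x) = -(3/32)x^2 - (3/8)x
Adding term by term: x^2 - 4x - 3

q(x) = x^2 - 4x - 3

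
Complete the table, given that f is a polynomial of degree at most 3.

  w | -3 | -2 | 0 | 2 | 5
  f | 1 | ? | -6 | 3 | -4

-34/5

The 4 known values determine f uniquely (degree ≤ 3).
L_0(-2) = (-2)·(-4)·(-7)/[(-3)·(-5)·(-8)] = 7/15
L_1(-2) = (1)·(-4)·(-7)/[(3)·(-2)·(-5)] = 14/15
L_2(-2) = (1)·(-2)·(-7)/[(5)·(2)·(-3)] = -7/15
L_3(-2) = (1)·(-2)·(-4)/[(8)·(5)·(3)] = 1/15
Sum: 1·(7/15) + (-6)·(14/15) + 3·(-7/15) + (-4)·(1/15) = -34/5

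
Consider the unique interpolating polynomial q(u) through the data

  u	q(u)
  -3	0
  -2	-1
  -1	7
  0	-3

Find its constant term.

-3

Build the Lagrange basis polynomials:
L_0(u) = (u + 2)(u + 1)u / [-6] = -(1/6)u^3 - (1/2)u^2 - (1/3)u
L_1(u) = (u + 3)(u + 1)u / [2] = (1/2)u^3 + 2u^2 + (3/2)u
L_2(u) = (u + 3)(u + 2)u / [-2] = -(1/2)u^3 - (5/2)u^2 - 3u
L_3(u) = (u + 3)(u + 2)(u + 1) / [6] = (1/6)u^3 + u^2 + (11/6)u + 1
q(u) = 0·L_0 + (-1)·L_1 + 7·L_2 + (-3)·L_3
Only the constant term is needed; take it from each L_i and combine:
0·(0) + (-1)·(0) + 7·(0) + (-3)·(1) = -3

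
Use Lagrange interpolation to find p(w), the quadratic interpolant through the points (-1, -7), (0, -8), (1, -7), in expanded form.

L_0(w) = w(w - 1) / [2] = (1/2)w^2 - (1/2)w
L_1(w) = (w + 1)(w - 1) / [-1] = -w^2 + 1
L_2(w) = (w + 1)w / [2] = (1/2)w^2 + (1/2)w
p(w) = (-7)·L_0 + (-8)·L_1 + (-7)·L_2
  (-7)·L_0(w) = -(7/2)w^2 + (7/2)w
  (-8)·L_1(w) = 8w^2 - 8
  (-7)·L_2(w) = -(7/2)w^2 - (7/2)w
Adding term by term: w^2 - 8

p(w) = w^2 - 8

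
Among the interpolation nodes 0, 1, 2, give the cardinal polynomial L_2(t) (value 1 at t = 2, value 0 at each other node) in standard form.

L_2(t) = t(t - 1) / [(2)·(1)]
       = (t^2 - t) / (2)

L_2(t) = (1/2)t^2 - (1/2)t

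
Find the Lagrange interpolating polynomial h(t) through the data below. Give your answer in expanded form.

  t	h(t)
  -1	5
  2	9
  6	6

h(t) = -(25/84)t^2 + (137/84)t + 97/14

Build the Lagrange basis polynomials:
L_0(t) = (t - 2)(t - 6) / [21] = (1/21)t^2 - (8/21)t + 4/7
L_1(t) = (t + 1)(t - 6) / [-12] = -(1/12)t^2 + (5/12)t + 1/2
L_2(t) = (t + 1)(t - 2) / [28] = (1/28)t^2 - (1/28)t - 1/14
h(t) = 5·L_0 + 9·L_1 + 6·L_2
  5·L_0(t) = (5/21)t^2 - (40/21)t + 20/7
  9·L_1(t) = -(3/4)t^2 + (15/4)t + 9/2
  6·L_2(t) = (3/14)t^2 - (3/14)t - 3/7
Adding term by term: -(25/84)t^2 + (137/84)t + 97/14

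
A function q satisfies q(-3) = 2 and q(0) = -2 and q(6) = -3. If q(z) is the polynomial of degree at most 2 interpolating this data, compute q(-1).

L_0(-1) = (-1)·(-7)/[(-3)·(-9)] = 7/27
L_1(-1) = (2)·(-7)/[(3)·(-6)] = 7/9
L_2(-1) = (2)·(-1)/[(9)·(6)] = -1/27
Sum: 2·(7/27) + (-2)·(7/9) + (-3)·(-1/27) = -25/27

-25/27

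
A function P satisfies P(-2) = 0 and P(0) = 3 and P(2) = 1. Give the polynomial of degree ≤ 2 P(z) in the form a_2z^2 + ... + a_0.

P(z) = -(5/8)z^2 + (1/4)z + 3

Build the Lagrange basis polynomials:
L_0(z) = z(z - 2) / [8] = (1/8)z^2 - (1/4)z
L_1(z) = (z + 2)(z - 2) / [-4] = -(1/4)z^2 + 1
L_2(z) = (z + 2)z / [8] = (1/8)z^2 + (1/4)z
P(z) = 0·L_0 + 3·L_1 + 1·L_2
  0·L_0(z) = 0
  3·L_1(z) = -(3/4)z^2 + 3
  1·L_2(z) = (1/8)z^2 + (1/4)z
Adding term by term: -(5/8)z^2 + (1/4)z + 3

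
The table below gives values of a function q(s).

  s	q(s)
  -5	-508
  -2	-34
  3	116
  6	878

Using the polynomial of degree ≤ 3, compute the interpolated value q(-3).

-112

Using Newton's divided-difference form:
q[-5,-2] = (-34 - (-508)) / (-2 - (-5)) = 158
q[-2,3] = (116 - (-34)) / (3 - (-2)) = 30
q[3,6] = (878 - 116) / (6 - 3) = 254
q[-5,-2,3] = (30 - 158) / (3 - (-5)) = -16
q[-2,3,6] = (254 - 30) / (6 - (-2)) = 28
q[-5,-2,3,6] = (28 - (-16)) / (6 - (-5)) = 4
q(-3) = -508 + 158·(2) + (-16)·(2)·(-1) + 4·(2)·(-1)·(-6) = -112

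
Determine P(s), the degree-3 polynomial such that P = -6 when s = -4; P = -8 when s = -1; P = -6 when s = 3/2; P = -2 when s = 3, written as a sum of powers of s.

L_0(s) = (s + 1)(s - 3/2)(s - 3) / [-231/2] = -(2/231)s^3 + (1/33)s^2 - 3/77
L_1(s) = (s + 4)(s - 3/2)(s - 3) / [30] = (1/30)s^3 - (1/60)s^2 - (9/20)s + 3/5
L_2(s) = (s + 4)(s + 1)(s - 3) / [-165/8] = -(8/165)s^3 - (16/165)s^2 + (8/15)s + 32/55
L_3(s) = (s + 4)(s + 1)(s - 3/2) / [42] = (1/42)s^3 + (1/12)s^2 - (1/12)s - 1/7
P(s) = (-6)·L_0 + (-8)·L_1 + (-6)·L_2 + (-2)·L_3
  (-6)·L_0(s) = (4/77)s^3 - (2/11)s^2 + 18/77
  (-8)·L_1(s) = -(4/15)s^3 + (2/15)s^2 + (18/5)s - 24/5
  (-6)·L_2(s) = (16/55)s^3 + (32/55)s^2 - (16/5)s - 192/55
  (-2)·L_3(s) = -(1/21)s^3 - (1/6)s^2 + (1/6)s + 2/7
Adding term by term: (1/35)s^3 + (11/30)s^2 + (17/30)s - 272/35

P(s) = (1/35)s^3 + (11/30)s^2 + (17/30)s - 272/35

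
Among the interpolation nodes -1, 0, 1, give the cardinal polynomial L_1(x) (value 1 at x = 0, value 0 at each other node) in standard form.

L_1(x) = (x + 1)(x - 1) / [(1)·(-1)]
       = (x^2 - 1) / (-1)

L_1(x) = -x^2 + 1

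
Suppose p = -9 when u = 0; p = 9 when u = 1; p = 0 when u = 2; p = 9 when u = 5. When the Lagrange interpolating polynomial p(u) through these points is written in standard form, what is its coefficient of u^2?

-117/5

Build the Lagrange basis polynomials:
L_0(u) = (u - 1)(u - 2)(u - 5) / [-10] = -(1/10)u^3 + (4/5)u^2 - (17/10)u + 1
L_1(u) = u(u - 2)(u - 5) / [4] = (1/4)u^3 - (7/4)u^2 + (5/2)u
L_2(u) = u(u - 1)(u - 5) / [-6] = -(1/6)u^3 + u^2 - (5/6)u
L_3(u) = u(u - 1)(u - 2) / [60] = (1/60)u^3 - (1/20)u^2 + (1/30)u
p(u) = (-9)·L_0 + 9·L_1 + 0·L_2 + 9·L_3
Only the coefficient of u^2 is needed; take it from each L_i and combine:
(-9)·(4/5) + 9·(-7/4) + 0·(1) + 9·(-1/20) = -117/5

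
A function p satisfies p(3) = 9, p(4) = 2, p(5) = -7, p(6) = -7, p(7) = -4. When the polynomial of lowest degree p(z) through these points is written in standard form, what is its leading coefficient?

Build the Lagrange basis polynomials:
L_0(z) = (z - 4)(z - 5)(z - 6)(z - 7) / [24] = (1/24)z^4 - (11/12)z^3 + (179/24)z^2 - (319/12)z + 35
L_1(z) = (z - 3)(z - 5)(z - 6)(z - 7) / [-6] = -(1/6)z^4 + (7/2)z^3 - (161/6)z^2 + (177/2)z - 105
L_2(z) = (z - 3)(z - 4)(z - 6)(z - 7) / [4] = (1/4)z^4 - 5z^3 + (145/4)z^2 - (225/2)z + 126
L_3(z) = (z - 3)(z - 4)(z - 5)(z - 7) / [-6] = -(1/6)z^4 + (19/6)z^3 - (131/6)z^2 + (389/6)z - 70
L_4(z) = (z - 3)(z - 4)(z - 5)(z - 6) / [24] = (1/24)z^4 - (3/4)z^3 + (119/24)z^2 - (57/4)z + 15
p(z) = 9·L_0 + 2·L_1 + (-7)·L_2 + (-7)·L_3 + (-4)·L_4
Only the coefficient of z^4 is needed; take it from each L_i and combine:
9·(1/24) + 2·(-1/6) + (-7)·(1/4) + (-7)·(-1/6) + (-4)·(1/24) = -17/24

-17/24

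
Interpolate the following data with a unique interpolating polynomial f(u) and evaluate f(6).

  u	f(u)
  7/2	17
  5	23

Evaluate each Lagrange basis at u = 6:
L_0(6) = (1)/[(-3/2)] = -2/3
L_1(6) = (5/2)/[(3/2)] = 5/3
Sum: 17·(-2/3) + 23·(5/3) = 27

27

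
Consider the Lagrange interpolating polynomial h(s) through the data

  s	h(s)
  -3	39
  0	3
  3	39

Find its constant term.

L_0(s) = s(s - 3) / [18] = (1/18)s^2 - (1/6)s
L_1(s) = (s + 3)(s - 3) / [-9] = -(1/9)s^2 + 1
L_2(s) = (s + 3)s / [18] = (1/18)s^2 + (1/6)s
h(s) = 39·L_0 + 3·L_1 + 39·L_2
Only the constant term is needed; take it from each L_i and combine:
39·(0) + 3·(1) + 39·(0) = 3

3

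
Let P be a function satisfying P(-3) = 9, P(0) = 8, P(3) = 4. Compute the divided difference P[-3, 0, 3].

-1/6

P[-3,0] = (8 - 9) / (0 - (-3)) = -1/3
P[0,3] = (4 - 8) / (3 - 0) = -4/3
P[-3,0,3] = (-4/3 - (-1/3)) / (3 - (-3)) = -1/6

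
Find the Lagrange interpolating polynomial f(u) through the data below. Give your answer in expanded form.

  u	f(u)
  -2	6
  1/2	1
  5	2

L_0(u) = (u - 1/2)(u - 5) / [35/2] = (2/35)u^2 - (11/35)u + 1/7
L_1(u) = (u + 2)(u - 5) / [-45/4] = -(4/45)u^2 + (4/15)u + 8/9
L_2(u) = (u + 2)(u - 1/2) / [63/2] = (2/63)u^2 + (1/21)u - 2/63
f(u) = 6·L_0 + 1·L_1 + 2·L_2
  6·L_0(u) = (12/35)u^2 - (66/35)u + 6/7
  1·L_1(u) = -(4/45)u^2 + (4/15)u + 8/9
  2·L_2(u) = (4/63)u^2 + (2/21)u - 4/63
Adding term by term: (20/63)u^2 - (32/21)u + 106/63

f(u) = (20/63)u^2 - (32/21)u + 106/63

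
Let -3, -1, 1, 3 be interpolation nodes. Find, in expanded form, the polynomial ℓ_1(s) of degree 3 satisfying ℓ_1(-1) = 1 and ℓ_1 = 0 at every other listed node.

ℓ_1(s) = (1/16)s^3 - (1/16)s^2 - (9/16)s + 9/16

ℓ_1(s) = (s + 3)(s - 1)(s - 3) / [(2)·(-2)·(-4)]
       = (s^3 - s^2 - 9s + 9) / (16)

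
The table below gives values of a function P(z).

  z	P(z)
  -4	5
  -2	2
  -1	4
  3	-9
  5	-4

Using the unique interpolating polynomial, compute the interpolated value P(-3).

94/105

Evaluate each Lagrange basis at z = -3:
L_0(-3) = (-1)·(-2)·(-6)·(-8)/[(-2)·(-3)·(-7)·(-9)] = 16/63
L_1(-3) = (1)·(-2)·(-6)·(-8)/[(2)·(-1)·(-5)·(-7)] = 48/35
L_2(-3) = (1)·(-1)·(-6)·(-8)/[(3)·(1)·(-4)·(-6)] = -2/3
L_3(-3) = (1)·(-1)·(-2)·(-8)/[(7)·(5)·(4)·(-2)] = 2/35
L_4(-3) = (1)·(-1)·(-2)·(-6)/[(9)·(7)·(6)·(2)] = -1/63
Sum: 5·(16/63) + 2·(48/35) + 4·(-2/3) + (-9)·(2/35) + (-4)·(-1/63) = 94/105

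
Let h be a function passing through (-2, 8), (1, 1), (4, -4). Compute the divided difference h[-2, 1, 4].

1/9

h[-2,1] = (1 - 8) / (1 - (-2)) = -7/3
h[1,4] = (-4 - 1) / (4 - 1) = -5/3
h[-2,1,4] = (-5/3 - (-7/3)) / (4 - (-2)) = 1/9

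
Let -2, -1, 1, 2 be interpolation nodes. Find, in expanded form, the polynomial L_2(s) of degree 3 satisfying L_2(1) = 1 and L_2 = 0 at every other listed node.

L_2(s) = -(1/6)s^3 - (1/6)s^2 + (2/3)s + 2/3

L_2(s) = (s + 2)(s + 1)(s - 2) / [(3)·(2)·(-1)]
       = (s^3 + s^2 - 4s - 4) / (-6)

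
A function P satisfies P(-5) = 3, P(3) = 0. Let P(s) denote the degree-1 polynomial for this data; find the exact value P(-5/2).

L_0(-5/2) = (-11/2)/[(-8)] = 11/16
L_1(-5/2) = (5/2)/[(8)] = 5/16
Sum: 3·(11/16) + 0 = 33/16

33/16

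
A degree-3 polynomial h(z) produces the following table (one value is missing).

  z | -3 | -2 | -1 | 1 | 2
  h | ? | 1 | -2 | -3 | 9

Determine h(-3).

-1

The 4 known values determine h uniquely (degree ≤ 3).
Evaluate each Lagrange basis at z = -3:
L_0(-3) = (-2)·(-4)·(-5)/[(-1)·(-3)·(-4)] = 10/3
L_1(-3) = (-1)·(-4)·(-5)/[(1)·(-2)·(-3)] = -10/3
L_2(-3) = (-1)·(-2)·(-5)/[(3)·(2)·(-1)] = 5/3
L_3(-3) = (-1)·(-2)·(-4)/[(4)·(3)·(1)] = -2/3
Sum: 1·(10/3) + (-2)·(-10/3) + (-3)·(5/3) + 9·(-2/3) = -1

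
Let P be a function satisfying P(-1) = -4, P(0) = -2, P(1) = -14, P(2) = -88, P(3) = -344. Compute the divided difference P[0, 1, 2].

P[0,1] = (-14 - (-2)) / (1 - 0) = -12
P[1,2] = (-88 - (-14)) / (2 - 1) = -74
P[0,1,2] = (-74 - (-12)) / (2 - 0) = -31

-31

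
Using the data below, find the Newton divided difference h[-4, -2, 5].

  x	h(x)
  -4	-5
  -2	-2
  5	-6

h[-4,-2] = (-2 - (-5)) / (-2 - (-4)) = 3/2
h[-2,5] = (-6 - (-2)) / (5 - (-2)) = -4/7
h[-4,-2,5] = (-4/7 - 3/2) / (5 - (-4)) = -29/126

-29/126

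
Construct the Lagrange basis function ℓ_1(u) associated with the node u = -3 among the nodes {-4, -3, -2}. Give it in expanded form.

ℓ_1(u) = -u^2 - 6u - 8

ℓ_1(u) = (u + 4)(u + 2) / [(1)·(-1)]
       = (u^2 + 6u + 8) / (-1)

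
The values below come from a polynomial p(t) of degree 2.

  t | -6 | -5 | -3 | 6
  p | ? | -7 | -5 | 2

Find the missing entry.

The 3 known values determine p uniquely (degree ≤ 2).
Evaluate each Lagrange basis at t = -6:
L_0(-6) = (-3)·(-12)/[(-2)·(-11)] = 18/11
L_1(-6) = (-1)·(-12)/[(2)·(-9)] = -2/3
L_2(-6) = (-1)·(-3)/[(11)·(9)] = 1/33
Sum: (-7)·(18/11) + (-5)·(-2/3) + 2·(1/33) = -266/33

-266/33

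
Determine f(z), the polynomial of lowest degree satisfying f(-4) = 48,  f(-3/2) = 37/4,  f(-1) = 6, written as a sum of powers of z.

Newton's divided differences:
f[-4,-3/2] = (37/4 - 48) / (-3/2 - (-4)) = -31/2
f[-3/2,-1] = (6 - 37/4) / (-1 - (-3/2)) = -13/2
f[-4,-3/2,-1] = (-13/2 - (-31/2)) / (-1 - (-4)) = 3
f(z) = 48 + (-31/2)·(z + 4) + 3·(z + 4)(z + 3/2)
Expanding: f(z) = 3z^2 + z + 4

f(z) = 3z^2 + z + 4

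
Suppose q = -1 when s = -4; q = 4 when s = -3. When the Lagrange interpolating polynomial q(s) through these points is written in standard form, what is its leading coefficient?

L_0(s) = (s + 3) / [-1] = -s - 3
L_1(s) = (s + 4) / [1] = s + 4
q(s) = (-1)·L_0 + 4·L_1
Only the coefficient of s is needed; take it from each L_i and combine:
(-1)·(-1) + 4·(1) = 5

5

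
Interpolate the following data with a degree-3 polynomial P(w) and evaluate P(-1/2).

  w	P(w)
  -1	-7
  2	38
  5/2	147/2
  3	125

Using Newton's divided-difference form:
P[-1,2] = (38 - (-7)) / (2 - (-1)) = 15
P[2,5/2] = (147/2 - 38) / (5/2 - 2) = 71
P[5/2,3] = (125 - 147/2) / (3 - 5/2) = 103
P[-1,2,5/2] = (71 - 15) / (5/2 - (-1)) = 16
P[2,5/2,3] = (103 - 71) / (3 - 2) = 32
P[-1,2,5/2,3] = (32 - 16) / (3 - (-1)) = 4
P(-1/2) = -7 + 15·(1/2) + 16·(1/2)·(-5/2) + 4·(1/2)·(-5/2)·(-3) = -9/2

-9/2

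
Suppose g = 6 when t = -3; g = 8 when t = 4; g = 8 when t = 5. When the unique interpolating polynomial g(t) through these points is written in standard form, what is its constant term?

L_0(t) = (t - 4)(t - 5) / [56] = (1/56)t^2 - (9/56)t + 5/14
L_1(t) = (t + 3)(t - 5) / [-7] = -(1/7)t^2 + (2/7)t + 15/7
L_2(t) = (t + 3)(t - 4) / [8] = (1/8)t^2 - (1/8)t - 3/2
g(t) = 6·L_0 + 8·L_1 + 8·L_2
Only the constant term is needed; take it from each L_i and combine:
6·(5/14) + 8·(15/7) + 8·(-3/2) = 51/7

51/7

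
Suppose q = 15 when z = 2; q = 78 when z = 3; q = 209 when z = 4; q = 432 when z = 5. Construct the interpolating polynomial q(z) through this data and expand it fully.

q(z) = 4z^3 - 2z^2 - 3z - 3

Build the Lagrange basis polynomials:
L_0(z) = (z - 3)(z - 4)(z - 5) / [-6] = -(1/6)z^3 + 2z^2 - (47/6)z + 10
L_1(z) = (z - 2)(z - 4)(z - 5) / [2] = (1/2)z^3 - (11/2)z^2 + 19z - 20
L_2(z) = (z - 2)(z - 3)(z - 5) / [-2] = -(1/2)z^3 + 5z^2 - (31/2)z + 15
L_3(z) = (z - 2)(z - 3)(z - 4) / [6] = (1/6)z^3 - (3/2)z^2 + (13/3)z - 4
q(z) = 15·L_0 + 78·L_1 + 209·L_2 + 432·L_3
  15·L_0(z) = -(5/2)z^3 + 30z^2 - (235/2)z + 150
  78·L_1(z) = 39z^3 - 429z^2 + 1482z - 1560
  209·L_2(z) = -(209/2)z^3 + 1045z^2 - (6479/2)z + 3135
  432·L_3(z) = 72z^3 - 648z^2 + 1872z - 1728
Adding term by term: 4z^3 - 2z^2 - 3z - 3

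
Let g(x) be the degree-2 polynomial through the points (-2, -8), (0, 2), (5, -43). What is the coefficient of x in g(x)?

1

L_0(x) = x(x - 5) / [14] = (1/14)x^2 - (5/14)x
L_1(x) = (x + 2)(x - 5) / [-10] = -(1/10)x^2 + (3/10)x + 1
L_2(x) = (x + 2)x / [35] = (1/35)x^2 + (2/35)x
g(x) = (-8)·L_0 + 2·L_1 + (-43)·L_2
Only the coefficient of x is needed; take it from each L_i and combine:
(-8)·(-5/14) + 2·(3/10) + (-43)·(2/35) = 1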